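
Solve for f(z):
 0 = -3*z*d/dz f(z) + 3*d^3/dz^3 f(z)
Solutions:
 f(z) = C1 + Integral(C2*airyai(z) + C3*airybi(z), z)


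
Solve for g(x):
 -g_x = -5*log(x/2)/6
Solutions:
 g(x) = C1 + 5*x*log(x)/6 - 5*x/6 - 5*x*log(2)/6


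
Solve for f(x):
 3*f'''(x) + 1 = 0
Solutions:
 f(x) = C1 + C2*x + C3*x^2 - x^3/18


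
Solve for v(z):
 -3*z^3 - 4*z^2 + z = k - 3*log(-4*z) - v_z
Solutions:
 v(z) = C1 + 3*z^4/4 + 4*z^3/3 - z^2/2 + z*(k - 6*log(2) + 3) - 3*z*log(-z)


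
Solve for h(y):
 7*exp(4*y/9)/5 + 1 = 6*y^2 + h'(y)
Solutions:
 h(y) = C1 - 2*y^3 + y + 63*exp(4*y/9)/20


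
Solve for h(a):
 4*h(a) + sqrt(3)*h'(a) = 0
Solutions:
 h(a) = C1*exp(-4*sqrt(3)*a/3)


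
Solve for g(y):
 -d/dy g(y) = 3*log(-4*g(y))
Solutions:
 Integral(1/(log(-_y) + 2*log(2)), (_y, g(y)))/3 = C1 - y


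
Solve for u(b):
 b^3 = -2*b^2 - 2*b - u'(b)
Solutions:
 u(b) = C1 - b^4/4 - 2*b^3/3 - b^2


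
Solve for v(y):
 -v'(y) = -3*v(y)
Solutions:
 v(y) = C1*exp(3*y)


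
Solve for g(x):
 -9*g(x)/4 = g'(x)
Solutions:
 g(x) = C1*exp(-9*x/4)


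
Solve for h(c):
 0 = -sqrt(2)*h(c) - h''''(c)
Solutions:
 h(c) = (C1*sin(2^(5/8)*c/2) + C2*cos(2^(5/8)*c/2))*exp(-2^(5/8)*c/2) + (C3*sin(2^(5/8)*c/2) + C4*cos(2^(5/8)*c/2))*exp(2^(5/8)*c/2)


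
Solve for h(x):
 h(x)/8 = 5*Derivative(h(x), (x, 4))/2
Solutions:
 h(x) = C1*exp(-sqrt(2)*5^(3/4)*x/10) + C2*exp(sqrt(2)*5^(3/4)*x/10) + C3*sin(sqrt(2)*5^(3/4)*x/10) + C4*cos(sqrt(2)*5^(3/4)*x/10)


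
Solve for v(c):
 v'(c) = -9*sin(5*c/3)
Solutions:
 v(c) = C1 + 27*cos(5*c/3)/5


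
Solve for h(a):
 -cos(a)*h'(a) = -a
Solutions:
 h(a) = C1 + Integral(a/cos(a), a)


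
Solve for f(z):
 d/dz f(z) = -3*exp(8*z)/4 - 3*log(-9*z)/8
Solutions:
 f(z) = C1 - 3*z*log(-z)/8 + 3*z*(1 - 2*log(3))/8 - 3*exp(8*z)/32


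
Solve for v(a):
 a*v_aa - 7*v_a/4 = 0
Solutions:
 v(a) = C1 + C2*a^(11/4)


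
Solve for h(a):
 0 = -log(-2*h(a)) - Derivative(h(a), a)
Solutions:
 Integral(1/(log(-_y) + log(2)), (_y, h(a))) = C1 - a


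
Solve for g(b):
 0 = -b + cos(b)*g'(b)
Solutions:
 g(b) = C1 + Integral(b/cos(b), b)


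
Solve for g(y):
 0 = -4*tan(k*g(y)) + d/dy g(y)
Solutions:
 g(y) = Piecewise((-asin(exp(C1*k + 4*k*y))/k + pi/k, Ne(k, 0)), (nan, True))
 g(y) = Piecewise((asin(exp(C1*k + 4*k*y))/k, Ne(k, 0)), (nan, True))


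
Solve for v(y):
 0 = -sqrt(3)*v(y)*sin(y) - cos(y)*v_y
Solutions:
 v(y) = C1*cos(y)^(sqrt(3))


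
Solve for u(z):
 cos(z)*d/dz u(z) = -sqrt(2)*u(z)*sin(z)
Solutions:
 u(z) = C1*cos(z)^(sqrt(2))


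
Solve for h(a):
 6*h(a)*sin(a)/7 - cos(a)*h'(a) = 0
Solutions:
 h(a) = C1/cos(a)^(6/7)


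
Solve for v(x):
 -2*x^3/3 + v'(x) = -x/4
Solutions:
 v(x) = C1 + x^4/6 - x^2/8


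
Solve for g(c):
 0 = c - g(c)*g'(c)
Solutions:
 g(c) = -sqrt(C1 + c^2)
 g(c) = sqrt(C1 + c^2)


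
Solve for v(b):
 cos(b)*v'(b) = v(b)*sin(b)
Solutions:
 v(b) = C1/cos(b)


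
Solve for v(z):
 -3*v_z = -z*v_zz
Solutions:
 v(z) = C1 + C2*z^4


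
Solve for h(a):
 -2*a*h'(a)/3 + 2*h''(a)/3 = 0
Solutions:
 h(a) = C1 + C2*erfi(sqrt(2)*a/2)


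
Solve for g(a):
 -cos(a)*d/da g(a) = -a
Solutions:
 g(a) = C1 + Integral(a/cos(a), a)


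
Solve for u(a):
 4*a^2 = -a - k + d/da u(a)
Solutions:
 u(a) = C1 + 4*a^3/3 + a^2/2 + a*k


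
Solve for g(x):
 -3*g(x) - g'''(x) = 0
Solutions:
 g(x) = C3*exp(-3^(1/3)*x) + (C1*sin(3^(5/6)*x/2) + C2*cos(3^(5/6)*x/2))*exp(3^(1/3)*x/2)


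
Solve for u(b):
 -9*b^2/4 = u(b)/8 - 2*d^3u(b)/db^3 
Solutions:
 u(b) = C3*exp(2^(2/3)*b/4) - 18*b^2 + (C1*sin(2^(2/3)*sqrt(3)*b/8) + C2*cos(2^(2/3)*sqrt(3)*b/8))*exp(-2^(2/3)*b/8)


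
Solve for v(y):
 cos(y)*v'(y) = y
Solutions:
 v(y) = C1 + Integral(y/cos(y), y)


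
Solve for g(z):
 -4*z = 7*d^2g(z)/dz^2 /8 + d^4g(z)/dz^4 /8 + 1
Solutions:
 g(z) = C1 + C2*z + C3*sin(sqrt(7)*z) + C4*cos(sqrt(7)*z) - 16*z^3/21 - 4*z^2/7


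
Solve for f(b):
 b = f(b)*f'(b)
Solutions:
 f(b) = -sqrt(C1 + b^2)
 f(b) = sqrt(C1 + b^2)


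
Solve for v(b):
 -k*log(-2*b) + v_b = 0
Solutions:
 v(b) = C1 + b*k*log(-b) + b*k*(-1 + log(2))


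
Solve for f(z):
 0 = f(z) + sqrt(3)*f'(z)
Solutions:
 f(z) = C1*exp(-sqrt(3)*z/3)


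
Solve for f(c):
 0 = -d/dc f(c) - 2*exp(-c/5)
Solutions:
 f(c) = C1 + 10*exp(-c/5)


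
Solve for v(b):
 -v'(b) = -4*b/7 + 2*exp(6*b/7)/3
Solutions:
 v(b) = C1 + 2*b^2/7 - 7*exp(6*b/7)/9


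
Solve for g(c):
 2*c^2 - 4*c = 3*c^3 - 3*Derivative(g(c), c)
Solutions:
 g(c) = C1 + c^4/4 - 2*c^3/9 + 2*c^2/3


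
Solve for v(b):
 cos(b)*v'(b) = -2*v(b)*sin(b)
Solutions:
 v(b) = C1*cos(b)^2


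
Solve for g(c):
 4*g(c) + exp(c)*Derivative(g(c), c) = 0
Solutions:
 g(c) = C1*exp(4*exp(-c))


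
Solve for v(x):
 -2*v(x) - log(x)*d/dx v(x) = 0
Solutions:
 v(x) = C1*exp(-2*li(x))


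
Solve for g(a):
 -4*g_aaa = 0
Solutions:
 g(a) = C1 + C2*a + C3*a^2


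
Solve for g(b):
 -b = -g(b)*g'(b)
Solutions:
 g(b) = -sqrt(C1 + b^2)
 g(b) = sqrt(C1 + b^2)


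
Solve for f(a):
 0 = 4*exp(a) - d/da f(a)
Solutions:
 f(a) = C1 + 4*exp(a)


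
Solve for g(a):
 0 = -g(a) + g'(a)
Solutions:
 g(a) = C1*exp(a)


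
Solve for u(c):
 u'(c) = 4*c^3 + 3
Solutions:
 u(c) = C1 + c^4 + 3*c


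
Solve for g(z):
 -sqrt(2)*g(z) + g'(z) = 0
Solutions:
 g(z) = C1*exp(sqrt(2)*z)


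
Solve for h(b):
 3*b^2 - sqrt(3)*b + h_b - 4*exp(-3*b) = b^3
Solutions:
 h(b) = C1 + b^4/4 - b^3 + sqrt(3)*b^2/2 - 4*exp(-3*b)/3


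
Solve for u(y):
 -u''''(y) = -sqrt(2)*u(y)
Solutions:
 u(y) = C1*exp(-2^(1/8)*y) + C2*exp(2^(1/8)*y) + C3*sin(2^(1/8)*y) + C4*cos(2^(1/8)*y)


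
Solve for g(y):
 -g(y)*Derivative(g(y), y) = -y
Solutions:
 g(y) = -sqrt(C1 + y^2)
 g(y) = sqrt(C1 + y^2)


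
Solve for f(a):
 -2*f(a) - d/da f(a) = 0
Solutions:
 f(a) = C1*exp(-2*a)


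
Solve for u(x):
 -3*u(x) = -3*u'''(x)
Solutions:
 u(x) = C3*exp(x) + (C1*sin(sqrt(3)*x/2) + C2*cos(sqrt(3)*x/2))*exp(-x/2)


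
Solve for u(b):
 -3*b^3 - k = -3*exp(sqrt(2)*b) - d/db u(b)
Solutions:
 u(b) = C1 + 3*b^4/4 + b*k - 3*sqrt(2)*exp(sqrt(2)*b)/2


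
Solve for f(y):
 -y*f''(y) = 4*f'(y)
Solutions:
 f(y) = C1 + C2/y^3


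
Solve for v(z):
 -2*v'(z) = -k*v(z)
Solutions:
 v(z) = C1*exp(k*z/2)


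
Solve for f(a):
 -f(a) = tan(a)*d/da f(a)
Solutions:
 f(a) = C1/sin(a)


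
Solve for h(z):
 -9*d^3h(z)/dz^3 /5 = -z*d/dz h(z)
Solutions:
 h(z) = C1 + Integral(C2*airyai(15^(1/3)*z/3) + C3*airybi(15^(1/3)*z/3), z)


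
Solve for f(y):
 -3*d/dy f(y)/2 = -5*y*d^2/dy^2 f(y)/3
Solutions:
 f(y) = C1 + C2*y^(19/10)


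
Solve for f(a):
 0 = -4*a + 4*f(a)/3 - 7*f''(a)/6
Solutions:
 f(a) = C1*exp(-2*sqrt(14)*a/7) + C2*exp(2*sqrt(14)*a/7) + 3*a


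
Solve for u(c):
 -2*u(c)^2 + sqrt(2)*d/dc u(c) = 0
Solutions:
 u(c) = -1/(C1 + sqrt(2)*c)


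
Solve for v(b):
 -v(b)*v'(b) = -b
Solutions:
 v(b) = -sqrt(C1 + b^2)
 v(b) = sqrt(C1 + b^2)


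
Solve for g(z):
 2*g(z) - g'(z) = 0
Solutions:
 g(z) = C1*exp(2*z)


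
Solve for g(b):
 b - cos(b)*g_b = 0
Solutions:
 g(b) = C1 + Integral(b/cos(b), b)


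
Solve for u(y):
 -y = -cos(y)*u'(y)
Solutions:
 u(y) = C1 + Integral(y/cos(y), y)


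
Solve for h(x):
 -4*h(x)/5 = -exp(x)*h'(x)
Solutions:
 h(x) = C1*exp(-4*exp(-x)/5)


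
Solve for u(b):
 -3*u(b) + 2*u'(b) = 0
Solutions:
 u(b) = C1*exp(3*b/2)


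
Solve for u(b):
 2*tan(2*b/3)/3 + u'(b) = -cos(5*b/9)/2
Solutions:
 u(b) = C1 + log(cos(2*b/3)) - 9*sin(5*b/9)/10


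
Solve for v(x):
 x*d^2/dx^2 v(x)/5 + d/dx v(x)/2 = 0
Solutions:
 v(x) = C1 + C2/x^(3/2)


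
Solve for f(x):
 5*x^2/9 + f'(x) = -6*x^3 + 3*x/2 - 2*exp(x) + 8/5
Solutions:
 f(x) = C1 - 3*x^4/2 - 5*x^3/27 + 3*x^2/4 + 8*x/5 - 2*exp(x)


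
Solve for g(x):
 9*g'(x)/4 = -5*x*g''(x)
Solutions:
 g(x) = C1 + C2*x^(11/20)


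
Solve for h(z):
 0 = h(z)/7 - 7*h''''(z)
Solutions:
 h(z) = C1*exp(-sqrt(7)*z/7) + C2*exp(sqrt(7)*z/7) + C3*sin(sqrt(7)*z/7) + C4*cos(sqrt(7)*z/7)


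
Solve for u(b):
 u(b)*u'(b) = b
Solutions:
 u(b) = -sqrt(C1 + b^2)
 u(b) = sqrt(C1 + b^2)


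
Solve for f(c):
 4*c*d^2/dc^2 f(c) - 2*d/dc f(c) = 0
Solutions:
 f(c) = C1 + C2*c^(3/2)


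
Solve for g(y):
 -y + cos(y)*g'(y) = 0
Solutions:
 g(y) = C1 + Integral(y/cos(y), y)


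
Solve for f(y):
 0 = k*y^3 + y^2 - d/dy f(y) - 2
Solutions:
 f(y) = C1 + k*y^4/4 + y^3/3 - 2*y


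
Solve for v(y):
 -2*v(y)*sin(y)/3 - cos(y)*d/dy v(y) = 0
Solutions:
 v(y) = C1*cos(y)^(2/3)


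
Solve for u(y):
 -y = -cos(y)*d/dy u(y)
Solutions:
 u(y) = C1 + Integral(y/cos(y), y)


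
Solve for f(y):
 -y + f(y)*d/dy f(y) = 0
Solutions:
 f(y) = -sqrt(C1 + y^2)
 f(y) = sqrt(C1 + y^2)


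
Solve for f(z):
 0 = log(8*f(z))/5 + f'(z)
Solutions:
 5*Integral(1/(log(_y) + 3*log(2)), (_y, f(z))) = C1 - z


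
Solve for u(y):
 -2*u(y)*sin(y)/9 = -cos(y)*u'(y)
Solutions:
 u(y) = C1/cos(y)^(2/9)


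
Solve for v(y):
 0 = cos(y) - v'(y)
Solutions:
 v(y) = C1 + sin(y)


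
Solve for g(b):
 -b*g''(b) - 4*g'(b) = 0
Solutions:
 g(b) = C1 + C2/b^3


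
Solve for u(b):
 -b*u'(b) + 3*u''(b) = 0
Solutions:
 u(b) = C1 + C2*erfi(sqrt(6)*b/6)


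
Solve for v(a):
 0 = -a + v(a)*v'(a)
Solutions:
 v(a) = -sqrt(C1 + a^2)
 v(a) = sqrt(C1 + a^2)


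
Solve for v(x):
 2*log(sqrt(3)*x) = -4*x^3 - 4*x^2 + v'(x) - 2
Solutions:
 v(x) = C1 + x^4 + 4*x^3/3 + 2*x*log(x) + x*log(3)


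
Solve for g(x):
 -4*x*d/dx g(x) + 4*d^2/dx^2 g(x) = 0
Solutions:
 g(x) = C1 + C2*erfi(sqrt(2)*x/2)


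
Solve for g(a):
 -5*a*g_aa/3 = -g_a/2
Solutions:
 g(a) = C1 + C2*a^(13/10)


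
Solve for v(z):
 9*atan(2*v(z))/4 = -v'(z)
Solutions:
 Integral(1/atan(2*_y), (_y, v(z))) = C1 - 9*z/4


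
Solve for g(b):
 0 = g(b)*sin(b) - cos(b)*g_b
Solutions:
 g(b) = C1/cos(b)


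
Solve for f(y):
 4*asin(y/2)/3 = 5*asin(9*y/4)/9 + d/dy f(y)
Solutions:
 f(y) = C1 + 4*y*asin(y/2)/3 - 5*y*asin(9*y/4)/9 + 4*sqrt(4 - y^2)/3 - 5*sqrt(16 - 81*y^2)/81


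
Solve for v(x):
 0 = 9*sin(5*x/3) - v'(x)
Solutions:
 v(x) = C1 - 27*cos(5*x/3)/5


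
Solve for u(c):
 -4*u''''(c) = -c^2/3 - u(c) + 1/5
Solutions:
 u(c) = C1*exp(-sqrt(2)*c/2) + C2*exp(sqrt(2)*c/2) + C3*sin(sqrt(2)*c/2) + C4*cos(sqrt(2)*c/2) - c^2/3 + 1/5


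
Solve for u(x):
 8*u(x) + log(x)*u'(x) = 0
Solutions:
 u(x) = C1*exp(-8*li(x))


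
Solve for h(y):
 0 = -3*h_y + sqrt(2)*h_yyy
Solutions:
 h(y) = C1 + C2*exp(-2^(3/4)*sqrt(3)*y/2) + C3*exp(2^(3/4)*sqrt(3)*y/2)


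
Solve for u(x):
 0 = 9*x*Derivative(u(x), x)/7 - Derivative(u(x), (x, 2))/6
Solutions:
 u(x) = C1 + C2*erfi(3*sqrt(21)*x/7)


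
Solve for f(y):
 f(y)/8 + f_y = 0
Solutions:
 f(y) = C1*exp(-y/8)


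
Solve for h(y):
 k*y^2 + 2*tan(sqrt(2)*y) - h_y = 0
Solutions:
 h(y) = C1 + k*y^3/3 - sqrt(2)*log(cos(sqrt(2)*y))


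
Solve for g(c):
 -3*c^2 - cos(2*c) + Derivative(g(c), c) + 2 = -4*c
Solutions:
 g(c) = C1 + c^3 - 2*c^2 - 2*c + sin(2*c)/2


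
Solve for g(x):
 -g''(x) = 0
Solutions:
 g(x) = C1 + C2*x


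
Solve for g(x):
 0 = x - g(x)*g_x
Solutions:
 g(x) = -sqrt(C1 + x^2)
 g(x) = sqrt(C1 + x^2)


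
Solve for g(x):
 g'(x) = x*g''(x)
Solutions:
 g(x) = C1 + C2*x^2


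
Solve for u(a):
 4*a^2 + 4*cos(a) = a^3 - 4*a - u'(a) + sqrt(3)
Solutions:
 u(a) = C1 + a^4/4 - 4*a^3/3 - 2*a^2 + sqrt(3)*a - 4*sin(a)


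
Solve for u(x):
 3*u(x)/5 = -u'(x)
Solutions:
 u(x) = C1*exp(-3*x/5)


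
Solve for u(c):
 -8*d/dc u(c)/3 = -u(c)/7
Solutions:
 u(c) = C1*exp(3*c/56)


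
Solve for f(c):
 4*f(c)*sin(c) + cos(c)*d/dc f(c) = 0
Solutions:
 f(c) = C1*cos(c)^4


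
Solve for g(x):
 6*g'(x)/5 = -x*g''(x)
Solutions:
 g(x) = C1 + C2/x^(1/5)


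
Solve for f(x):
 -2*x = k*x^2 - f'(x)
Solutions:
 f(x) = C1 + k*x^3/3 + x^2


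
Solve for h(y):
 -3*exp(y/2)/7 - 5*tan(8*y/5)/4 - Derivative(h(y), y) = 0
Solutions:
 h(y) = C1 - 6*exp(y/2)/7 + 25*log(cos(8*y/5))/32


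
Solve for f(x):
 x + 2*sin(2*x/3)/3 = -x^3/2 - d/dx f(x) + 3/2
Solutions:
 f(x) = C1 - x^4/8 - x^2/2 + 3*x/2 + cos(2*x/3)


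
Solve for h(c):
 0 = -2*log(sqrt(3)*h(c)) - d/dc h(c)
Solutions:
 Integral(1/(2*log(_y) + log(3)), (_y, h(c))) = C1 - c


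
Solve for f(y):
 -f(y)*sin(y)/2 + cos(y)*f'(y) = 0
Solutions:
 f(y) = C1/sqrt(cos(y))


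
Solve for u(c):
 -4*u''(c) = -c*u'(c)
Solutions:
 u(c) = C1 + C2*erfi(sqrt(2)*c/4)


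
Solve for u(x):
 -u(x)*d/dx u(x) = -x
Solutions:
 u(x) = -sqrt(C1 + x^2)
 u(x) = sqrt(C1 + x^2)


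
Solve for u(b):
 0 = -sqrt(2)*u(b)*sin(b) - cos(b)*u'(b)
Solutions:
 u(b) = C1*cos(b)^(sqrt(2))


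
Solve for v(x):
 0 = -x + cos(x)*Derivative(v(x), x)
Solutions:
 v(x) = C1 + Integral(x/cos(x), x)


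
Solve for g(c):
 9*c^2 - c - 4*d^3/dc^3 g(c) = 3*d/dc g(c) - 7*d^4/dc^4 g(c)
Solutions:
 g(c) = C1 + C4*exp(c) + c^3 - c^2/6 - 8*c + (C2*sin(5*sqrt(3)*c/14) + C3*cos(5*sqrt(3)*c/14))*exp(-3*c/14)


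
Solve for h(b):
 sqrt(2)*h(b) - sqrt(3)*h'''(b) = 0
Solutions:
 h(b) = C3*exp(2^(1/6)*3^(5/6)*b/3) + (C1*sin(2^(1/6)*3^(1/3)*b/2) + C2*cos(2^(1/6)*3^(1/3)*b/2))*exp(-2^(1/6)*3^(5/6)*b/6)


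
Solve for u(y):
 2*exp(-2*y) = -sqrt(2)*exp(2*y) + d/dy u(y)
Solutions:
 u(y) = C1 + sqrt(2)*exp(2*y)/2 - exp(-2*y)


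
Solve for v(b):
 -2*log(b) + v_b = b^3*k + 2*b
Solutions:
 v(b) = C1 + b^4*k/4 + b^2 + 2*b*log(b) - 2*b


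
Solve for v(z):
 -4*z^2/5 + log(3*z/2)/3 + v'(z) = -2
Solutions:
 v(z) = C1 + 4*z^3/15 - z*log(z)/3 - 5*z/3 - z*log(3)/3 + z*log(2)/3


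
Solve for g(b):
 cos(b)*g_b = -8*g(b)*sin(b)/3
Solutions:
 g(b) = C1*cos(b)^(8/3)


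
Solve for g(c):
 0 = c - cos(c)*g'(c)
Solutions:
 g(c) = C1 + Integral(c/cos(c), c)


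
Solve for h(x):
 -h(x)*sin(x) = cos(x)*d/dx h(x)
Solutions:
 h(x) = C1*cos(x)


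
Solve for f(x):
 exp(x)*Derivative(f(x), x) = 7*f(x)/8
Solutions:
 f(x) = C1*exp(-7*exp(-x)/8)


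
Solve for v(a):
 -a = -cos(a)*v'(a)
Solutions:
 v(a) = C1 + Integral(a/cos(a), a)


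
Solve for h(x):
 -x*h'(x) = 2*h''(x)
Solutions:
 h(x) = C1 + C2*erf(x/2)


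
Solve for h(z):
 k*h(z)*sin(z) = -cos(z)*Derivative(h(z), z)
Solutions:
 h(z) = C1*exp(k*log(cos(z)))


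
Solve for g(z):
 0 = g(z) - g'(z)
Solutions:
 g(z) = C1*exp(z)


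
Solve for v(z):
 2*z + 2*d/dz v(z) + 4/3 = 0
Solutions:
 v(z) = C1 - z^2/2 - 2*z/3


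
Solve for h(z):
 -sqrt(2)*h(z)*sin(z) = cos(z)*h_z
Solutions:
 h(z) = C1*cos(z)^(sqrt(2))


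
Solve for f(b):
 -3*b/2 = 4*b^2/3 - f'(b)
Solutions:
 f(b) = C1 + 4*b^3/9 + 3*b^2/4


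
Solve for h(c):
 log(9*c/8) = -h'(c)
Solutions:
 h(c) = C1 - c*log(c) + c*log(8/9) + c


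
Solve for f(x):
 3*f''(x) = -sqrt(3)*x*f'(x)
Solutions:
 f(x) = C1 + C2*erf(sqrt(2)*3^(3/4)*x/6)


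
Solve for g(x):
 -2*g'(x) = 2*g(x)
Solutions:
 g(x) = C1*exp(-x)


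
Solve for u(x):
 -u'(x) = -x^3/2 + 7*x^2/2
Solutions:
 u(x) = C1 + x^4/8 - 7*x^3/6


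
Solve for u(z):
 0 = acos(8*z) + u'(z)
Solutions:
 u(z) = C1 - z*acos(8*z) + sqrt(1 - 64*z^2)/8


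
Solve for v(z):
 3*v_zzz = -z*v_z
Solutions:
 v(z) = C1 + Integral(C2*airyai(-3^(2/3)*z/3) + C3*airybi(-3^(2/3)*z/3), z)


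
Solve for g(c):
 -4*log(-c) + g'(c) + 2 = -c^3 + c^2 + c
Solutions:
 g(c) = C1 - c^4/4 + c^3/3 + c^2/2 + 4*c*log(-c) - 6*c


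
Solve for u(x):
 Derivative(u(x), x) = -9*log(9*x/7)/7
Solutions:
 u(x) = C1 - 9*x*log(x)/7 - 18*x*log(3)/7 + 9*x/7 + 9*x*log(7)/7


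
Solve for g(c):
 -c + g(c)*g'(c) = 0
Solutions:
 g(c) = -sqrt(C1 + c^2)
 g(c) = sqrt(C1 + c^2)


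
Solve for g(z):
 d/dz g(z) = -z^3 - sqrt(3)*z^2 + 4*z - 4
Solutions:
 g(z) = C1 - z^4/4 - sqrt(3)*z^3/3 + 2*z^2 - 4*z


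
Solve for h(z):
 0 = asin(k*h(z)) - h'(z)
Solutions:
 Integral(1/asin(_y*k), (_y, h(z))) = C1 + z


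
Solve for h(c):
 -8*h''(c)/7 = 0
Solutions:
 h(c) = C1 + C2*c


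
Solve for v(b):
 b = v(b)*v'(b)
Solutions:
 v(b) = -sqrt(C1 + b^2)
 v(b) = sqrt(C1 + b^2)


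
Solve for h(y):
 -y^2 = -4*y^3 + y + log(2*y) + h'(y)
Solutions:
 h(y) = C1 + y^4 - y^3/3 - y^2/2 - y*log(y) - y*log(2) + y


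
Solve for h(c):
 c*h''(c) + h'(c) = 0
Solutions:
 h(c) = C1 + C2*log(c)


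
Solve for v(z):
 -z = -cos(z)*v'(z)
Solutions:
 v(z) = C1 + Integral(z/cos(z), z)


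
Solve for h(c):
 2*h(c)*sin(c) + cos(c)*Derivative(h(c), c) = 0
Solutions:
 h(c) = C1*cos(c)^2


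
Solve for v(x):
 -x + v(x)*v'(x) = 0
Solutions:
 v(x) = -sqrt(C1 + x^2)
 v(x) = sqrt(C1 + x^2)


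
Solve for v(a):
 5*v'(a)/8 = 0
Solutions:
 v(a) = C1


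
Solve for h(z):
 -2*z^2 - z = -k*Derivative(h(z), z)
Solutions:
 h(z) = C1 + 2*z^3/(3*k) + z^2/(2*k)


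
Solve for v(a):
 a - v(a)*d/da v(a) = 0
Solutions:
 v(a) = -sqrt(C1 + a^2)
 v(a) = sqrt(C1 + a^2)


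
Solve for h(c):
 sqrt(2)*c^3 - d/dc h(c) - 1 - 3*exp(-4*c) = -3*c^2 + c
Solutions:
 h(c) = C1 + sqrt(2)*c^4/4 + c^3 - c^2/2 - c + 3*exp(-4*c)/4


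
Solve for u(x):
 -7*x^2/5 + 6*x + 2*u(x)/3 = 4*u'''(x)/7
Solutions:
 u(x) = C3*exp(6^(2/3)*7^(1/3)*x/6) + 21*x^2/10 - 9*x + (C1*sin(2^(2/3)*3^(1/6)*7^(1/3)*x/4) + C2*cos(2^(2/3)*3^(1/6)*7^(1/3)*x/4))*exp(-6^(2/3)*7^(1/3)*x/12)


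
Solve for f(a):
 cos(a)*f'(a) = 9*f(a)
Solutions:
 f(a) = C1*sqrt(sin(a) + 1)*(sin(a)^4 + 4*sin(a)^3 + 6*sin(a)^2 + 4*sin(a) + 1)/(sqrt(sin(a) - 1)*(sin(a)^4 - 4*sin(a)^3 + 6*sin(a)^2 - 4*sin(a) + 1))


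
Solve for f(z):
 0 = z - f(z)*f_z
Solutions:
 f(z) = -sqrt(C1 + z^2)
 f(z) = sqrt(C1 + z^2)


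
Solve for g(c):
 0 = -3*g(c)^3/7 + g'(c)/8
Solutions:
 g(c) = -sqrt(14)*sqrt(-1/(C1 + 24*c))/2
 g(c) = sqrt(14)*sqrt(-1/(C1 + 24*c))/2


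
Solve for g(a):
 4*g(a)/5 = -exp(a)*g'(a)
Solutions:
 g(a) = C1*exp(4*exp(-a)/5)


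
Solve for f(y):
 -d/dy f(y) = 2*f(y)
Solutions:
 f(y) = C1*exp(-2*y)


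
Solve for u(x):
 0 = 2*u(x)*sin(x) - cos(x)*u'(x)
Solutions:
 u(x) = C1/cos(x)^2


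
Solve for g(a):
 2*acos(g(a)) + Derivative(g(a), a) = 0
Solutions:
 Integral(1/acos(_y), (_y, g(a))) = C1 - 2*a


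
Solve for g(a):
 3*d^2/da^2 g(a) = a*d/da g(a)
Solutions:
 g(a) = C1 + C2*erfi(sqrt(6)*a/6)


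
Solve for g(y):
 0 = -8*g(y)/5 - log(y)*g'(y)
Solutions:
 g(y) = C1*exp(-8*li(y)/5)


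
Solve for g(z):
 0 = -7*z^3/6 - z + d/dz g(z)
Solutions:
 g(z) = C1 + 7*z^4/24 + z^2/2


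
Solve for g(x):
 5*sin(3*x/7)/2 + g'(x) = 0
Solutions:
 g(x) = C1 + 35*cos(3*x/7)/6


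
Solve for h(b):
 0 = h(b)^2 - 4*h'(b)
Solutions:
 h(b) = -4/(C1 + b)


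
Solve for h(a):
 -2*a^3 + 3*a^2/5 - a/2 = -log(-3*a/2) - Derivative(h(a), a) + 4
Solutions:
 h(a) = C1 + a^4/2 - a^3/5 + a^2/4 - a*log(-a) + a*(-log(3) + log(2) + 5)


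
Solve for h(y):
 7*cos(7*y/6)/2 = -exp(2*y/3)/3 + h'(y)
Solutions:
 h(y) = C1 + exp(2*y/3)/2 + 3*sin(7*y/6)


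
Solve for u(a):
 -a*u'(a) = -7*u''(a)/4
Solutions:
 u(a) = C1 + C2*erfi(sqrt(14)*a/7)


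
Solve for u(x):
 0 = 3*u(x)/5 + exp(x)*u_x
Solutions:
 u(x) = C1*exp(3*exp(-x)/5)


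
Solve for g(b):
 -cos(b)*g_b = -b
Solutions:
 g(b) = C1 + Integral(b/cos(b), b)


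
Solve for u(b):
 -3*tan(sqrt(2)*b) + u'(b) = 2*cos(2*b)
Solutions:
 u(b) = C1 - 3*sqrt(2)*log(cos(sqrt(2)*b))/2 + sin(2*b)


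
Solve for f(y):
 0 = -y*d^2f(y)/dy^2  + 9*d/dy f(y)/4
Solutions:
 f(y) = C1 + C2*y^(13/4)


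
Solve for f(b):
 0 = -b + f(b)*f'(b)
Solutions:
 f(b) = -sqrt(C1 + b^2)
 f(b) = sqrt(C1 + b^2)


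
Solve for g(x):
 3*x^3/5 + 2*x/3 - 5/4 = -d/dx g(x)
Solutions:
 g(x) = C1 - 3*x^4/20 - x^2/3 + 5*x/4


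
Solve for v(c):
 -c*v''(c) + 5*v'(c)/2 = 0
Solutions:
 v(c) = C1 + C2*c^(7/2)


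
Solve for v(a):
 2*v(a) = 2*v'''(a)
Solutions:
 v(a) = C3*exp(a) + (C1*sin(sqrt(3)*a/2) + C2*cos(sqrt(3)*a/2))*exp(-a/2)


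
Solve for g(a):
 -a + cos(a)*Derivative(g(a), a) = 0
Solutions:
 g(a) = C1 + Integral(a/cos(a), a)


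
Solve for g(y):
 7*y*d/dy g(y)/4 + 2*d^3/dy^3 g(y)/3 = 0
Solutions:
 g(y) = C1 + Integral(C2*airyai(-21^(1/3)*y/2) + C3*airybi(-21^(1/3)*y/2), y)


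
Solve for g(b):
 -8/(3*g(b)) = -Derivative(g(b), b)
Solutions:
 g(b) = -sqrt(C1 + 48*b)/3
 g(b) = sqrt(C1 + 48*b)/3


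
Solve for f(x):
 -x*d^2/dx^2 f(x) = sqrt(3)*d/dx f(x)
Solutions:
 f(x) = C1 + C2*x^(1 - sqrt(3))


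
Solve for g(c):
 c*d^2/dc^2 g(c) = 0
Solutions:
 g(c) = C1 + C2*c


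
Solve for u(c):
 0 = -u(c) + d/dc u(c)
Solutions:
 u(c) = C1*exp(c)


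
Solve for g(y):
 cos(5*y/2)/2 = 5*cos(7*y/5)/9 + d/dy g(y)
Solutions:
 g(y) = C1 - 25*sin(7*y/5)/63 + sin(5*y/2)/5


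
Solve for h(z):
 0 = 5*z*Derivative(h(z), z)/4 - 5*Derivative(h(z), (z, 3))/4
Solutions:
 h(z) = C1 + Integral(C2*airyai(z) + C3*airybi(z), z)


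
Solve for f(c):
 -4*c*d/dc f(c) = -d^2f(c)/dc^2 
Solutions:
 f(c) = C1 + C2*erfi(sqrt(2)*c)


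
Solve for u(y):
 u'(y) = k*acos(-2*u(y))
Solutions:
 Integral(1/acos(-2*_y), (_y, u(y))) = C1 + k*y


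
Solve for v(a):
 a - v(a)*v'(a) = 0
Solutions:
 v(a) = -sqrt(C1 + a^2)
 v(a) = sqrt(C1 + a^2)


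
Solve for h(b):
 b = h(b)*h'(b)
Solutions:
 h(b) = -sqrt(C1 + b^2)
 h(b) = sqrt(C1 + b^2)


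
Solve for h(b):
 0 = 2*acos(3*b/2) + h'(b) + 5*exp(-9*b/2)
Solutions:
 h(b) = C1 - 2*b*acos(3*b/2) + 2*sqrt(4 - 9*b^2)/3 + 10*exp(-9*b/2)/9


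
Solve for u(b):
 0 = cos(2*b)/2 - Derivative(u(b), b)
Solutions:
 u(b) = C1 + sin(2*b)/4


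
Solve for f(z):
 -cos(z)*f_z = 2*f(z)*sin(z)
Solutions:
 f(z) = C1*cos(z)^2


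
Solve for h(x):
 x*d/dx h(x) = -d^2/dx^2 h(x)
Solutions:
 h(x) = C1 + C2*erf(sqrt(2)*x/2)


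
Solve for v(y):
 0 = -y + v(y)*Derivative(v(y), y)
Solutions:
 v(y) = -sqrt(C1 + y^2)
 v(y) = sqrt(C1 + y^2)


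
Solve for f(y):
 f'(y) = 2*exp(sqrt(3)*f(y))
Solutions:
 f(y) = sqrt(3)*(2*log(-1/(C1 + 2*y)) - log(3))/6


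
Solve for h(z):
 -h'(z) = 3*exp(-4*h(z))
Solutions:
 h(z) = log(-I*(C1 - 12*z)^(1/4))
 h(z) = log(I*(C1 - 12*z)^(1/4))
 h(z) = log(-(C1 - 12*z)^(1/4))
 h(z) = log(C1 - 12*z)/4


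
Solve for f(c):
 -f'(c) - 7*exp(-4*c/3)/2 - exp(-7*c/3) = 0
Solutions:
 f(c) = C1 + 21*exp(-4*c/3)/8 + 3*exp(-7*c/3)/7


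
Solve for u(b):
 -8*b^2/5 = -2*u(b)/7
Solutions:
 u(b) = 28*b^2/5


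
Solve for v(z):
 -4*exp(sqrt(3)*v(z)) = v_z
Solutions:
 v(z) = sqrt(3)*(2*log(1/(C1 + 4*z)) - log(3))/6


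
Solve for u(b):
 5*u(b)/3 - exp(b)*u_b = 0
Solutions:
 u(b) = C1*exp(-5*exp(-b)/3)


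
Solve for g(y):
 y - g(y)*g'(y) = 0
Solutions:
 g(y) = -sqrt(C1 + y^2)
 g(y) = sqrt(C1 + y^2)


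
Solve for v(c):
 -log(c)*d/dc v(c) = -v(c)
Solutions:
 v(c) = C1*exp(li(c))


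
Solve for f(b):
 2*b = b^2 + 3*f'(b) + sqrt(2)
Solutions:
 f(b) = C1 - b^3/9 + b^2/3 - sqrt(2)*b/3


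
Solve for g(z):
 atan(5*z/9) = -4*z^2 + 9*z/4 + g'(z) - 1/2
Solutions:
 g(z) = C1 + 4*z^3/3 - 9*z^2/8 + z*atan(5*z/9) + z/2 - 9*log(25*z^2 + 81)/10


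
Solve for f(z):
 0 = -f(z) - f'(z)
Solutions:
 f(z) = C1*exp(-z)


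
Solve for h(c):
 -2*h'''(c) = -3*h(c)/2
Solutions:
 h(c) = C3*exp(6^(1/3)*c/2) + (C1*sin(2^(1/3)*3^(5/6)*c/4) + C2*cos(2^(1/3)*3^(5/6)*c/4))*exp(-6^(1/3)*c/4)


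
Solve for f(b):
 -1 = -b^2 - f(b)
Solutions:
 f(b) = 1 - b^2


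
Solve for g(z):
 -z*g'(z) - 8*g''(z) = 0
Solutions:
 g(z) = C1 + C2*erf(z/4)


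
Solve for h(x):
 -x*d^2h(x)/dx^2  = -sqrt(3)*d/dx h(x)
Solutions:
 h(x) = C1 + C2*x^(1 + sqrt(3))


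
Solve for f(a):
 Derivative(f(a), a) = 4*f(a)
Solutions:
 f(a) = C1*exp(4*a)


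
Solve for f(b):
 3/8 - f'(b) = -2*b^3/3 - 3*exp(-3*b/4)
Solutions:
 f(b) = C1 + b^4/6 + 3*b/8 - 4*exp(-3*b/4)


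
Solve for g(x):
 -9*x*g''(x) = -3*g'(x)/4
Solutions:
 g(x) = C1 + C2*x^(13/12)


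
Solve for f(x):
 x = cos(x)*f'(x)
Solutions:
 f(x) = C1 + Integral(x/cos(x), x)


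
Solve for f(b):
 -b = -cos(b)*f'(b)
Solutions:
 f(b) = C1 + Integral(b/cos(b), b)


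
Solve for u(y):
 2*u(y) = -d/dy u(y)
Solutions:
 u(y) = C1*exp(-2*y)


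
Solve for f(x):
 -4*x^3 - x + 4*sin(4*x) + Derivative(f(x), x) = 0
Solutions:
 f(x) = C1 + x^4 + x^2/2 + cos(4*x)


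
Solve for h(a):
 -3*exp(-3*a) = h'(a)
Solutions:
 h(a) = C1 + exp(-3*a)


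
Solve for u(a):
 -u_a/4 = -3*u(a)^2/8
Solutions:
 u(a) = -2/(C1 + 3*a)


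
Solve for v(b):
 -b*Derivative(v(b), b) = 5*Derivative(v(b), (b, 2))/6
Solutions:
 v(b) = C1 + C2*erf(sqrt(15)*b/5)


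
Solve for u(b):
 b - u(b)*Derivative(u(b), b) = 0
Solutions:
 u(b) = -sqrt(C1 + b^2)
 u(b) = sqrt(C1 + b^2)


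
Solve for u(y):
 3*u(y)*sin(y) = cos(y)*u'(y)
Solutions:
 u(y) = C1/cos(y)^3


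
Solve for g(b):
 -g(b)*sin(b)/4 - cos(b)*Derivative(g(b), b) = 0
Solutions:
 g(b) = C1*cos(b)^(1/4)


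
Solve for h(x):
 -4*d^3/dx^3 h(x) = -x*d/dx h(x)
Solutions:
 h(x) = C1 + Integral(C2*airyai(2^(1/3)*x/2) + C3*airybi(2^(1/3)*x/2), x)


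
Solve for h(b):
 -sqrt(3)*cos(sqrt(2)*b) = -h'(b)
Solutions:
 h(b) = C1 + sqrt(6)*sin(sqrt(2)*b)/2


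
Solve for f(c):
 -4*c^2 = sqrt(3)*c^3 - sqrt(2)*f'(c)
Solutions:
 f(c) = C1 + sqrt(6)*c^4/8 + 2*sqrt(2)*c^3/3


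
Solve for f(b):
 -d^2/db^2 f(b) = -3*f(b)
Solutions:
 f(b) = C1*exp(-sqrt(3)*b) + C2*exp(sqrt(3)*b)


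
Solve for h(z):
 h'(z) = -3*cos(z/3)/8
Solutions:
 h(z) = C1 - 9*sin(z/3)/8


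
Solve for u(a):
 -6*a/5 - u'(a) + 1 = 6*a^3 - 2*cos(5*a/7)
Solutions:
 u(a) = C1 - 3*a^4/2 - 3*a^2/5 + a + 14*sin(5*a/7)/5


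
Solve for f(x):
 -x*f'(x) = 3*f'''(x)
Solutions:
 f(x) = C1 + Integral(C2*airyai(-3^(2/3)*x/3) + C3*airybi(-3^(2/3)*x/3), x)


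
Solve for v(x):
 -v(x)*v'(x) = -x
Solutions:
 v(x) = -sqrt(C1 + x^2)
 v(x) = sqrt(C1 + x^2)


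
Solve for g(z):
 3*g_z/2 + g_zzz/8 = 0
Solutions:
 g(z) = C1 + C2*sin(2*sqrt(3)*z) + C3*cos(2*sqrt(3)*z)


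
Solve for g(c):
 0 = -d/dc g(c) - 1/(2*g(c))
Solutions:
 g(c) = -sqrt(C1 - c)
 g(c) = sqrt(C1 - c)


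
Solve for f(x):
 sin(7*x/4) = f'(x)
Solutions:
 f(x) = C1 - 4*cos(7*x/4)/7


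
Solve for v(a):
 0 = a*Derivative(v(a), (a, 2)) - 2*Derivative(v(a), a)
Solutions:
 v(a) = C1 + C2*a^3


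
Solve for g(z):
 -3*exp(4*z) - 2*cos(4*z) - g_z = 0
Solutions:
 g(z) = C1 - 3*exp(4*z)/4 - sin(4*z)/2


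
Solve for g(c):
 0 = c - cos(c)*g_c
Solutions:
 g(c) = C1 + Integral(c/cos(c), c)


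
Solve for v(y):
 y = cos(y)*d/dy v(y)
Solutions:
 v(y) = C1 + Integral(y/cos(y), y)


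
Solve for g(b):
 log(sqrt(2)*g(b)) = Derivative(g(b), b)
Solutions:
 -2*Integral(1/(2*log(_y) + log(2)), (_y, g(b))) = C1 - b


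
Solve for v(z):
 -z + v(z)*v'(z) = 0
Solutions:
 v(z) = -sqrt(C1 + z^2)
 v(z) = sqrt(C1 + z^2)


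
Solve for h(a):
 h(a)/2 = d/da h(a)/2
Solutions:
 h(a) = C1*exp(a)


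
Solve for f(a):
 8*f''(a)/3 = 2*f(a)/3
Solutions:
 f(a) = C1*exp(-a/2) + C2*exp(a/2)


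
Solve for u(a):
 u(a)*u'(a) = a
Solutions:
 u(a) = -sqrt(C1 + a^2)
 u(a) = sqrt(C1 + a^2)


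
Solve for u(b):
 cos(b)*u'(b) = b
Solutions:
 u(b) = C1 + Integral(b/cos(b), b)


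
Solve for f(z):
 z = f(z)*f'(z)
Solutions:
 f(z) = -sqrt(C1 + z^2)
 f(z) = sqrt(C1 + z^2)


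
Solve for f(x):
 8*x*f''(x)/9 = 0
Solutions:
 f(x) = C1 + C2*x


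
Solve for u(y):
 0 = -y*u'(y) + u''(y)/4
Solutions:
 u(y) = C1 + C2*erfi(sqrt(2)*y)


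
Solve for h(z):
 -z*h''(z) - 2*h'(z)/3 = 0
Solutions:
 h(z) = C1 + C2*z^(1/3)


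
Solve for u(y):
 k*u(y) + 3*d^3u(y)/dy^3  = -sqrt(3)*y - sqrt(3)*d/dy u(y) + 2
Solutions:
 u(y) = C1*exp(2^(1/3)*y*(-2^(1/3)*(9*k + sqrt(3)*sqrt(27*k^2 + 4*sqrt(3)))^(1/3) + 2*sqrt(3)/(9*k + sqrt(3)*sqrt(27*k^2 + 4*sqrt(3)))^(1/3))/6) + C2*exp(2^(1/3)*y*(2^(1/3)*(9*k + sqrt(3)*sqrt(27*k^2 + 4*sqrt(3)))^(1/3) - 2^(1/3)*sqrt(3)*I*(9*k + sqrt(3)*sqrt(27*k^2 + 4*sqrt(3)))^(1/3) + 8*sqrt(3)/((-1 + sqrt(3)*I)*(9*k + sqrt(3)*sqrt(27*k^2 + 4*sqrt(3)))^(1/3)))/12) + C3*exp(2^(1/3)*y*(2^(1/3)*(9*k + sqrt(3)*sqrt(27*k^2 + 4*sqrt(3)))^(1/3) + 2^(1/3)*sqrt(3)*I*(9*k + sqrt(3)*sqrt(27*k^2 + 4*sqrt(3)))^(1/3) - 8*sqrt(3)/((1 + sqrt(3)*I)*(9*k + sqrt(3)*sqrt(27*k^2 + 4*sqrt(3)))^(1/3)))/12) - sqrt(3)*y/k + 2/k + 3/k^2


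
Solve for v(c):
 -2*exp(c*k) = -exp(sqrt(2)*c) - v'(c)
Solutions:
 v(c) = C1 - sqrt(2)*exp(sqrt(2)*c)/2 + 2*exp(c*k)/k


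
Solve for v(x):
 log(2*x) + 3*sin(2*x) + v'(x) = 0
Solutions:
 v(x) = C1 - x*log(x) - x*log(2) + x + 3*cos(2*x)/2


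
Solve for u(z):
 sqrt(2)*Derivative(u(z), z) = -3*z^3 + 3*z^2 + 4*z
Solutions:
 u(z) = C1 - 3*sqrt(2)*z^4/8 + sqrt(2)*z^3/2 + sqrt(2)*z^2


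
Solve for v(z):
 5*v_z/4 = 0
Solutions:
 v(z) = C1


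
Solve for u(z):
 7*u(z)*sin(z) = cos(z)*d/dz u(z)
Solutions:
 u(z) = C1/cos(z)^7


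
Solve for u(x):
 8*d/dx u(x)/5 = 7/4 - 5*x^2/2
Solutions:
 u(x) = C1 - 25*x^3/48 + 35*x/32


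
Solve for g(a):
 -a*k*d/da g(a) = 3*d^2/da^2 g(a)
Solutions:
 g(a) = Piecewise((-sqrt(6)*sqrt(pi)*C1*erf(sqrt(6)*a*sqrt(k)/6)/(2*sqrt(k)) - C2, (k > 0) | (k < 0)), (-C1*a - C2, True))


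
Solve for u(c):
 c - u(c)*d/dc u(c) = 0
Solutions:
 u(c) = -sqrt(C1 + c^2)
 u(c) = sqrt(C1 + c^2)


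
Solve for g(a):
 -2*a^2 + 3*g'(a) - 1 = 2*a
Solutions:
 g(a) = C1 + 2*a^3/9 + a^2/3 + a/3


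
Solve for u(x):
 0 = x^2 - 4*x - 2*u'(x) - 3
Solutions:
 u(x) = C1 + x^3/6 - x^2 - 3*x/2


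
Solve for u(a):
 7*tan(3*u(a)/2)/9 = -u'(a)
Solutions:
 u(a) = -2*asin(C1*exp(-7*a/6))/3 + 2*pi/3
 u(a) = 2*asin(C1*exp(-7*a/6))/3


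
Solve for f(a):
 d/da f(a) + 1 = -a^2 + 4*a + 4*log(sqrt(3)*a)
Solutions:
 f(a) = C1 - a^3/3 + 2*a^2 + 4*a*log(a) - 5*a + a*log(9)


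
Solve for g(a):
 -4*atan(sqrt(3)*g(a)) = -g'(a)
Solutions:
 Integral(1/atan(sqrt(3)*_y), (_y, g(a))) = C1 + 4*a


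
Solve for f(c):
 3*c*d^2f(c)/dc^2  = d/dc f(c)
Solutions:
 f(c) = C1 + C2*c^(4/3)


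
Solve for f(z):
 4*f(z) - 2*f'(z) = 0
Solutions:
 f(z) = C1*exp(2*z)


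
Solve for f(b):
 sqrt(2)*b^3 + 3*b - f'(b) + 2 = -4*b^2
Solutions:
 f(b) = C1 + sqrt(2)*b^4/4 + 4*b^3/3 + 3*b^2/2 + 2*b


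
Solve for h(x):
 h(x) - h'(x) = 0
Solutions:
 h(x) = C1*exp(x)


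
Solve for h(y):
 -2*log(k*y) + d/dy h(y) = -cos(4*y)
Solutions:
 h(y) = C1 + 2*y*log(k*y) - 2*y - sin(4*y)/4


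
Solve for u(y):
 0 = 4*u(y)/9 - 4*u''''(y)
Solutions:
 u(y) = C1*exp(-sqrt(3)*y/3) + C2*exp(sqrt(3)*y/3) + C3*sin(sqrt(3)*y/3) + C4*cos(sqrt(3)*y/3)


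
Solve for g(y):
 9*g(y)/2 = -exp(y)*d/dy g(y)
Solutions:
 g(y) = C1*exp(9*exp(-y)/2)


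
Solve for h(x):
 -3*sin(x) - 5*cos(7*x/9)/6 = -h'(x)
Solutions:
 h(x) = C1 + 15*sin(7*x/9)/14 - 3*cos(x)


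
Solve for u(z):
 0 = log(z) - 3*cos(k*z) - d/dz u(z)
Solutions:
 u(z) = C1 + z*log(z) - z - 3*Piecewise((sin(k*z)/k, Ne(k, 0)), (z, True))


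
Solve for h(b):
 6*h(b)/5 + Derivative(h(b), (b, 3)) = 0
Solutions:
 h(b) = C3*exp(-5^(2/3)*6^(1/3)*b/5) + (C1*sin(2^(1/3)*3^(5/6)*5^(2/3)*b/10) + C2*cos(2^(1/3)*3^(5/6)*5^(2/3)*b/10))*exp(5^(2/3)*6^(1/3)*b/10)


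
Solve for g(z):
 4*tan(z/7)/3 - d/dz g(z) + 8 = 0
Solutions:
 g(z) = C1 + 8*z - 28*log(cos(z/7))/3


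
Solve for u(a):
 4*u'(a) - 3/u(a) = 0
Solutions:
 u(a) = -sqrt(C1 + 6*a)/2
 u(a) = sqrt(C1 + 6*a)/2


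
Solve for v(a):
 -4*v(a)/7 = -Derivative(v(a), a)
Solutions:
 v(a) = C1*exp(4*a/7)


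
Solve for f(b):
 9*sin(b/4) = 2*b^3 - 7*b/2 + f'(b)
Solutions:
 f(b) = C1 - b^4/2 + 7*b^2/4 - 36*cos(b/4)


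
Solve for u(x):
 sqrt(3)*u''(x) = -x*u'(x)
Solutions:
 u(x) = C1 + C2*erf(sqrt(2)*3^(3/4)*x/6)


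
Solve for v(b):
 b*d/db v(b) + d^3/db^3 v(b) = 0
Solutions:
 v(b) = C1 + Integral(C2*airyai(-b) + C3*airybi(-b), b)


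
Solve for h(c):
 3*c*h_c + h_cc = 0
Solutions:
 h(c) = C1 + C2*erf(sqrt(6)*c/2)


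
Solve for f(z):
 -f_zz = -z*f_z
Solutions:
 f(z) = C1 + C2*erfi(sqrt(2)*z/2)


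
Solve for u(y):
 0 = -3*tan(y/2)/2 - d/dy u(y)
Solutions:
 u(y) = C1 + 3*log(cos(y/2))


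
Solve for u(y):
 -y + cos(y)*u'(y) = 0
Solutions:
 u(y) = C1 + Integral(y/cos(y), y)


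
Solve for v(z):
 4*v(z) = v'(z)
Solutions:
 v(z) = C1*exp(4*z)


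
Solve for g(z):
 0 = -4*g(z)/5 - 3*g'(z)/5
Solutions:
 g(z) = C1*exp(-4*z/3)


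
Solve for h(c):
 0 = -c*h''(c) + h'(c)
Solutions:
 h(c) = C1 + C2*c^2


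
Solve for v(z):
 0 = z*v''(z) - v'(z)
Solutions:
 v(z) = C1 + C2*z^2


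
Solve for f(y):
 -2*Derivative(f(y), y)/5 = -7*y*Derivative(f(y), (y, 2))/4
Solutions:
 f(y) = C1 + C2*y^(43/35)


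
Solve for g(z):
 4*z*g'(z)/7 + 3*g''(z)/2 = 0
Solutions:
 g(z) = C1 + C2*erf(2*sqrt(21)*z/21)


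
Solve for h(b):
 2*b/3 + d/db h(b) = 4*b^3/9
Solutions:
 h(b) = C1 + b^4/9 - b^2/3


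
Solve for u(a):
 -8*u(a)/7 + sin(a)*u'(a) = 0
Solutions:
 u(a) = C1*(cos(a) - 1)^(4/7)/(cos(a) + 1)^(4/7)


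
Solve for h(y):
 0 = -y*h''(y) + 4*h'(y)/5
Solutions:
 h(y) = C1 + C2*y^(9/5)


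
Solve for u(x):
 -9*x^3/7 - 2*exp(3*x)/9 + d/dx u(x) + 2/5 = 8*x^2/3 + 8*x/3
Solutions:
 u(x) = C1 + 9*x^4/28 + 8*x^3/9 + 4*x^2/3 - 2*x/5 + 2*exp(3*x)/27


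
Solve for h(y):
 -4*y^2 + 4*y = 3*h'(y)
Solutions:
 h(y) = C1 - 4*y^3/9 + 2*y^2/3


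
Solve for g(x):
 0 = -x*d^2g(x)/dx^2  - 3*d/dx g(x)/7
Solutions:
 g(x) = C1 + C2*x^(4/7)


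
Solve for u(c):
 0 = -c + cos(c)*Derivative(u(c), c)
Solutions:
 u(c) = C1 + Integral(c/cos(c), c)


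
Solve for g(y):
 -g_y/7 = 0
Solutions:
 g(y) = C1


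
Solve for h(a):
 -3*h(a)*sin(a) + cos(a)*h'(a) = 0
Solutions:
 h(a) = C1/cos(a)^3


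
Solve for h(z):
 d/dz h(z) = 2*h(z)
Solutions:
 h(z) = C1*exp(2*z)


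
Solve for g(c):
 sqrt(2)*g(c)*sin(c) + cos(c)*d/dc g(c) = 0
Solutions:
 g(c) = C1*cos(c)^(sqrt(2))


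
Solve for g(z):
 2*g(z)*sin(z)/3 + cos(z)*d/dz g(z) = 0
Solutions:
 g(z) = C1*cos(z)^(2/3)


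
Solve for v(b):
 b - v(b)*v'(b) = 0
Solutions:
 v(b) = -sqrt(C1 + b^2)
 v(b) = sqrt(C1 + b^2)


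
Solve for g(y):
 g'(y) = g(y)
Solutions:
 g(y) = C1*exp(y)


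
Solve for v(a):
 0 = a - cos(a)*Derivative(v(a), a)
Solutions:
 v(a) = C1 + Integral(a/cos(a), a)


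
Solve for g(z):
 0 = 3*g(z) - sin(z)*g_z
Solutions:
 g(z) = C1*(cos(z) - 1)^(3/2)/(cos(z) + 1)^(3/2)


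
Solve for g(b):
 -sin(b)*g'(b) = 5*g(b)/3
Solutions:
 g(b) = C1*(cos(b) + 1)^(5/6)/(cos(b) - 1)^(5/6)


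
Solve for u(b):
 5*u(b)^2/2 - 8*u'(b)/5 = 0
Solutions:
 u(b) = -16/(C1 + 25*b)


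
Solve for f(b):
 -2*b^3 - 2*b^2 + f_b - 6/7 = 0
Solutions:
 f(b) = C1 + b^4/2 + 2*b^3/3 + 6*b/7


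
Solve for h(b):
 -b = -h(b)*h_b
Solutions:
 h(b) = -sqrt(C1 + b^2)
 h(b) = sqrt(C1 + b^2)


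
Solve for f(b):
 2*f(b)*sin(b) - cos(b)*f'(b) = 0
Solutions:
 f(b) = C1/cos(b)^2


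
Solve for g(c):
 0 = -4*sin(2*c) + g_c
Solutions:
 g(c) = C1 - 2*cos(2*c)


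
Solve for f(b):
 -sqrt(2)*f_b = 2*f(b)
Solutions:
 f(b) = C1*exp(-sqrt(2)*b)


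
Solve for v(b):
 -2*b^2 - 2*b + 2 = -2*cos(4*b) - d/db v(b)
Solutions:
 v(b) = C1 + 2*b^3/3 + b^2 - 2*b - sin(4*b)/2


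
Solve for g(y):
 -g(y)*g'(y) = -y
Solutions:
 g(y) = -sqrt(C1 + y^2)
 g(y) = sqrt(C1 + y^2)


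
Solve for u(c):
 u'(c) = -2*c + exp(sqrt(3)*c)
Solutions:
 u(c) = C1 - c^2 + sqrt(3)*exp(sqrt(3)*c)/3


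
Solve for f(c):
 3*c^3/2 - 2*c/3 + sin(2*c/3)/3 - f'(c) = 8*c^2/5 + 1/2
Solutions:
 f(c) = C1 + 3*c^4/8 - 8*c^3/15 - c^2/3 - c/2 - cos(2*c/3)/2


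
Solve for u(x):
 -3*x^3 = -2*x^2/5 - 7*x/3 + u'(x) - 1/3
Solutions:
 u(x) = C1 - 3*x^4/4 + 2*x^3/15 + 7*x^2/6 + x/3


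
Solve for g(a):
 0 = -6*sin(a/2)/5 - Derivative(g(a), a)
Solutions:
 g(a) = C1 + 12*cos(a/2)/5


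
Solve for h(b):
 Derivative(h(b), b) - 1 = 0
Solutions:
 h(b) = C1 + b


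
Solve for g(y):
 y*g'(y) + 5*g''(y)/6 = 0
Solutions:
 g(y) = C1 + C2*erf(sqrt(15)*y/5)


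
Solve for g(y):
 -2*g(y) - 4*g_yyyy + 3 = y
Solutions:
 g(y) = -y/2 + (C1*sin(2^(1/4)*y/2) + C2*cos(2^(1/4)*y/2))*exp(-2^(1/4)*y/2) + (C3*sin(2^(1/4)*y/2) + C4*cos(2^(1/4)*y/2))*exp(2^(1/4)*y/2) + 3/2


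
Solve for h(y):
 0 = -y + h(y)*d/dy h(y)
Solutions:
 h(y) = -sqrt(C1 + y^2)
 h(y) = sqrt(C1 + y^2)


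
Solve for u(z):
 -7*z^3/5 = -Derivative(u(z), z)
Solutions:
 u(z) = C1 + 7*z^4/20


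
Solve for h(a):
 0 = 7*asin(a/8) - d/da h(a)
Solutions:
 h(a) = C1 + 7*a*asin(a/8) + 7*sqrt(64 - a^2)


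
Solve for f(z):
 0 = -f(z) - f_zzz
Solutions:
 f(z) = C3*exp(-z) + (C1*sin(sqrt(3)*z/2) + C2*cos(sqrt(3)*z/2))*exp(z/2)


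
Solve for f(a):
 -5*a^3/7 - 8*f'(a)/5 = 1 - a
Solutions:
 f(a) = C1 - 25*a^4/224 + 5*a^2/16 - 5*a/8


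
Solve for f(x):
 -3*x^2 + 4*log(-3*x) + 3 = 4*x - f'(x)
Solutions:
 f(x) = C1 + x^3 + 2*x^2 - 4*x*log(-x) + x*(1 - 4*log(3))


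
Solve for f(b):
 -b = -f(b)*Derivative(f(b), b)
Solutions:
 f(b) = -sqrt(C1 + b^2)
 f(b) = sqrt(C1 + b^2)


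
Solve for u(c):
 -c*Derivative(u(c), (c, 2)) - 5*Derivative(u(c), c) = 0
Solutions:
 u(c) = C1 + C2/c^4


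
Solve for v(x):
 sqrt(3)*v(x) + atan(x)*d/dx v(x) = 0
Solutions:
 v(x) = C1*exp(-sqrt(3)*Integral(1/atan(x), x))


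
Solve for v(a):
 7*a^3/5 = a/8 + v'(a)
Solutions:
 v(a) = C1 + 7*a^4/20 - a^2/16


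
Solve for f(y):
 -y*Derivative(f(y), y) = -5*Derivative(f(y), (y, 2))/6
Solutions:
 f(y) = C1 + C2*erfi(sqrt(15)*y/5)


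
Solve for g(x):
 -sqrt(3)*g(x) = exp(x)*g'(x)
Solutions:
 g(x) = C1*exp(sqrt(3)*exp(-x))


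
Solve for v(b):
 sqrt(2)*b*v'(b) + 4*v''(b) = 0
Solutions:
 v(b) = C1 + C2*erf(2^(3/4)*b/4)


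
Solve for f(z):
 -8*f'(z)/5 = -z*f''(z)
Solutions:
 f(z) = C1 + C2*z^(13/5)


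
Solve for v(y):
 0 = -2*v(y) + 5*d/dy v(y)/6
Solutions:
 v(y) = C1*exp(12*y/5)


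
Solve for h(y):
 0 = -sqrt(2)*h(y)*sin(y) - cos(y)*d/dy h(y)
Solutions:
 h(y) = C1*cos(y)^(sqrt(2))


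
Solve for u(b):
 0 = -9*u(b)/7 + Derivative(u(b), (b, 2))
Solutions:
 u(b) = C1*exp(-3*sqrt(7)*b/7) + C2*exp(3*sqrt(7)*b/7)


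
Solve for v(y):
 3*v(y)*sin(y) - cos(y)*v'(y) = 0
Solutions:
 v(y) = C1/cos(y)^3


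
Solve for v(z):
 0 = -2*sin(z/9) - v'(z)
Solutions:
 v(z) = C1 + 18*cos(z/9)


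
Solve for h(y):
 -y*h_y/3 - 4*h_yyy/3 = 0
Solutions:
 h(y) = C1 + Integral(C2*airyai(-2^(1/3)*y/2) + C3*airybi(-2^(1/3)*y/2), y)


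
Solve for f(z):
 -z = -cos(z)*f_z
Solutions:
 f(z) = C1 + Integral(z/cos(z), z)


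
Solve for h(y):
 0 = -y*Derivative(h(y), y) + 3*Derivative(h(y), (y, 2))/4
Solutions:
 h(y) = C1 + C2*erfi(sqrt(6)*y/3)


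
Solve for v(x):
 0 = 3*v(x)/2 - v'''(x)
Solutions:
 v(x) = C3*exp(2^(2/3)*3^(1/3)*x/2) + (C1*sin(2^(2/3)*3^(5/6)*x/4) + C2*cos(2^(2/3)*3^(5/6)*x/4))*exp(-2^(2/3)*3^(1/3)*x/4)


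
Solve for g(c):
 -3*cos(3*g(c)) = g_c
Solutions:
 g(c) = -asin((C1 + exp(18*c))/(C1 - exp(18*c)))/3 + pi/3
 g(c) = asin((C1 + exp(18*c))/(C1 - exp(18*c)))/3
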